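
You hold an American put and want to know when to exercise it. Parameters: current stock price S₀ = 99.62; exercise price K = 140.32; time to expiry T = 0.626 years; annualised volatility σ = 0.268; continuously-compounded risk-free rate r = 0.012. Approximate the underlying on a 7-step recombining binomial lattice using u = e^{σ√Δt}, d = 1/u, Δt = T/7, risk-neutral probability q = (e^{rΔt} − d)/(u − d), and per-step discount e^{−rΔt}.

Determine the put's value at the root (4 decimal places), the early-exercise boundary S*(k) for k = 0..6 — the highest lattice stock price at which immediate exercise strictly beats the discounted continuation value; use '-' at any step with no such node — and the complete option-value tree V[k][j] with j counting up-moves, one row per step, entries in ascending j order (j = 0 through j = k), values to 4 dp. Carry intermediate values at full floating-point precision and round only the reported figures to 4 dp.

price = 40.8559
boundary = - 91.9476 99.6200 91.9476 99.6200 107.9326 116.9389
tree:
40.8559
48.3724 33.0177
55.4539 40.7000 24.9873
61.9901 48.3724 32.5802 17.0336
68.0228 55.4539 40.7000 24.0873 9.6309
73.5909 61.9901 48.3724 32.3874 15.3855 3.5822
78.7302 68.0228 55.4539 40.7000 23.3811 6.9858 0.0000
83.4736 73.5909 61.9901 48.3724 32.3874 13.6233 0.0000 0.0000

params: Δt=0.08943 u=1.08344 d=0.92298 q=0.48667 e^(-rΔt)=0.99893
t_7 payoffs: 83.4736 73.5909 61.9901 48.3724 32.3874 13.6233 0.0000 0.0000
t_6: node(6,0) S=61.5898 payoff=78.7302 vs cont=78.5797 → 78.7302 [stop]  node(6,1) S=72.2972 payoff=68.0228 vs cont=67.8723 → 68.0228 [stop]  node(6,2) S=84.8661 payoff=55.4539 vs cont=55.3034 → 55.4539 [stop]  node(6,3) S=99.6200 payoff=40.7000 vs cont=40.5495 → 40.7000 [stop]  node(6,4) S=116.9389 payoff=23.3811 vs cont=23.2306 → 23.3811 [stop]  node(6,5) S=137.2687 payoff=3.0513 vs cont=6.9858 → 6.9858 [wait]  node(6,6) S=161.1328 payoff=0.0000 vs cont=0.0000 → 0.0000 [wait]  ⇒ S*(6)=116.9389
t_5: node(5,0) S=66.7291 payoff=73.5909 vs cont=73.4404 → 73.5909 [stop]  node(5,1) S=78.3299 payoff=61.9901 vs cont=61.8396 → 61.9901 [stop]  node(5,2) S=91.9476 payoff=48.3724 vs cont=48.2219 → 48.3724 [stop]  node(5,3) S=107.9326 payoff=32.3874 vs cont=32.2369 → 32.3874 [stop]  node(5,4) S=126.6967 payoff=13.6233 vs cont=15.3855 → 15.3855 [wait]  node(5,5) S=148.7229 payoff=0.0000 vs cont=3.5822 → 3.5822 [wait]  ⇒ S*(5)=107.9326
t_4: node(4,0) S=72.2972 payoff=68.0228 vs cont=67.8723 → 68.0228 [stop]  node(4,1) S=84.8661 payoff=55.4539 vs cont=55.3034 → 55.4539 [stop]  node(4,2) S=99.6200 payoff=40.7000 vs cont=40.5495 → 40.7000 [stop]  node(4,3) S=116.9389 payoff=23.3811 vs cont=24.0873 → 24.0873 [wait]  node(4,4) S=137.2687 payoff=3.0513 vs cont=9.6309 → 9.6309 [wait]  ⇒ S*(4)=99.6200
t_3: node(3,0) S=78.3299 payoff=61.9901 vs cont=61.8396 → 61.9901 [stop]  node(3,1) S=91.9476 payoff=48.3724 vs cont=48.2219 → 48.3724 [stop]  node(3,2) S=107.9326 payoff=32.3874 vs cont=32.5802 → 32.5802 [wait]  node(3,3) S=126.6967 payoff=13.6233 vs cont=17.0336 → 17.0336 [wait]  ⇒ S*(3)=91.9476
t_2: node(2,0) S=84.8661 payoff=55.4539 vs cont=55.3034 → 55.4539 [stop]  node(2,1) S=99.6200 payoff=40.7000 vs cont=40.6432 → 40.7000 [stop]  node(2,2) S=116.9389 payoff=23.3811 vs cont=24.9873 → 24.9873 [wait]  ⇒ S*(2)=99.6200
t_1: node(1,0) S=91.9476 payoff=48.3724 vs cont=48.2219 → 48.3724 [stop]  node(1,1) S=107.9326 payoff=32.3874 vs cont=33.0177 → 33.0177 [wait]  ⇒ S*(1)=91.9476
t_0: node(0,0) S=99.6200 payoff=40.7000 vs cont=40.8559 → 40.8559 [wait]  ⇒ S*(0)=-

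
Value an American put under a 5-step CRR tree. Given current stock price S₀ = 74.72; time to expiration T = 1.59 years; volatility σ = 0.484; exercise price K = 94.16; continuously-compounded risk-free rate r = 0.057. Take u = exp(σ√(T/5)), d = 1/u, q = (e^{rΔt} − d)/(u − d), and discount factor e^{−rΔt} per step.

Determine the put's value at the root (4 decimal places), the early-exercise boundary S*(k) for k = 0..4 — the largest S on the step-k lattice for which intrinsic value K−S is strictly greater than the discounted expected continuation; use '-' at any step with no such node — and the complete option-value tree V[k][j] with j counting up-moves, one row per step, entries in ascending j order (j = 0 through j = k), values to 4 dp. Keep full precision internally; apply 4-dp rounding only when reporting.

params: Δt=0.31800 u=1.31381 d=0.76114 q=0.46528 e^(-rΔt)=0.98204
t_5 payoffs: 75.0717 61.2116 37.2874 0.0000 0.0000 0.0000
t_4: node(4,0) S=25.0784 payoff=69.0816 vs cont=67.3902 → 69.0816 [stop]  node(4,1) S=43.2881 payoff=50.8719 vs cont=49.1805 → 50.8719 [stop]  node(4,2) S=74.7200 payoff=19.4400 vs cont=19.5801 → 19.5801 [wait]  node(4,3) S=128.9748 payoff=0.0000 vs cont=0.0000 → 0.0000 [wait]  node(4,4) S=222.6246 payoff=0.0000 vs cont=0.0000 → 0.0000 [wait]  ⇒ S*(4)=43.2881
t_3: node(3,0) S=32.9484 payoff=61.2116 vs cont=59.5202 → 61.2116 [stop]  node(3,1) S=56.8726 payoff=37.2874 vs cont=35.6601 → 37.2874 [stop]  node(3,2) S=98.1682 payoff=0.0000 vs cont=10.2817 → 10.2817 [wait]  node(3,3) S=169.4490 payoff=0.0000 vs cont=0.0000 → 0.0000 [wait]  ⇒ S*(3)=56.8726
t_2: node(2,0) S=43.2881 payoff=50.8719 vs cont=49.1805 → 50.8719 [stop]  node(2,1) S=74.7200 payoff=19.4400 vs cont=24.2781 → 24.2781 [wait]  node(2,2) S=128.9748 payoff=0.0000 vs cont=5.3991 → 5.3991 [wait]  ⇒ S*(2)=43.2881
t_1: node(1,0) S=56.8726 payoff=37.2874 vs cont=37.8067 → 37.8067 [wait]  node(1,1) S=98.1682 payoff=0.0000 vs cont=15.2157 → 15.2157 [wait]  ⇒ S*(1)=-
t_0: node(0,0) S=74.7200 payoff=19.4400 vs cont=26.8052 → 26.8052 [wait]  ⇒ S*(0)=-

price = 26.8052
boundary = - - 43.2881 56.8726 43.2881
tree:
26.8052
37.8067 15.2157
50.8719 24.2781 5.3991
61.2116 37.2874 10.2817 0.0000
69.0816 50.8719 19.5801 0.0000 0.0000
75.0717 61.2116 37.2874 0.0000 0.0000 0.0000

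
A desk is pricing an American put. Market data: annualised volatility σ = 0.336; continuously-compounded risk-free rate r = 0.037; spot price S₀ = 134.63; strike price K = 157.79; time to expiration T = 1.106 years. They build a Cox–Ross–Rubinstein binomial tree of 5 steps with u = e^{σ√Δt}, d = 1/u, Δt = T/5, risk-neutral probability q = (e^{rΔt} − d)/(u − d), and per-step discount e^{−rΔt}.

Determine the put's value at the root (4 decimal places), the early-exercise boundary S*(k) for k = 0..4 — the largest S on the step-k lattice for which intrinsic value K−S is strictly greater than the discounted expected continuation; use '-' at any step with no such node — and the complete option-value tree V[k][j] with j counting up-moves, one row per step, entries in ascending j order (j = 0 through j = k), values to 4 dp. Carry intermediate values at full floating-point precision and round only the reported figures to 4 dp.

price = 30.4076
boundary = - - 98.1479 114.9507 134.6300
tree:
30.4076
43.6593 16.9323
59.6421 27.5251 6.0364
73.9887 42.8393 11.8239 0.0290
86.2382 59.6421 23.1600 0.0568 0.0000
96.6972 73.9887 42.8393 0.1116 0.0000 0.0000

Δt=0.22120, u=1.17120, d=0.85383, q=0.48647, disc=e^(-rΔt)=0.99185
k=5 terminal: V=max(K-S,0) → 96.6972 73.9887 42.8393 0.1116 0.0000 0.0000
k=4: j=0 S=71.5518 intr=86.2382 cont=84.9521 V=86.2382[EX]; j=1 S=98.1479 intr=59.6421 cont=58.3559 V=59.6421[EX]; j=2 S=134.6300 intr=23.1600 cont=21.8739 V=23.1600[EX]; j=3 S=184.6726 intr=0.0000 cont=0.0568 V=0.0568[hold]; j=4 S=253.3163 intr=0.0000 cont=0.0000 V=0.0000[hold]  S*(4)=134.6300
k=3: j=0 S=83.8013 intr=73.9887 cont=72.7025 V=73.9887[EX]; j=1 S=114.9507 intr=42.8393 cont=41.5532 V=42.8393[EX]; j=2 S=157.6784 intr=0.1116 cont=11.8239 V=11.8239[hold]; j=3 S=216.2882 intr=0.0000 cont=0.0290 V=0.0290[hold]  S*(3)=114.9507
k=2: j=0 S=98.1479 intr=59.6421 cont=58.3559 V=59.6421[EX]; j=1 S=134.6300 intr=23.1600 cont=27.5251 V=27.5251[hold]; j=2 S=184.6726 intr=0.0000 cont=6.0364 V=6.0364[hold]  S*(2)=98.1479
k=1: j=0 S=114.9507 intr=42.8393 cont=43.6593 V=43.6593[hold]; j=1 S=157.6784 intr=0.1116 cont=16.9323 V=16.9323[hold]  S*(1)=-
k=0: j=0 S=134.6300 intr=23.1600 cont=30.4076 V=30.4076[hold]  S*(0)=-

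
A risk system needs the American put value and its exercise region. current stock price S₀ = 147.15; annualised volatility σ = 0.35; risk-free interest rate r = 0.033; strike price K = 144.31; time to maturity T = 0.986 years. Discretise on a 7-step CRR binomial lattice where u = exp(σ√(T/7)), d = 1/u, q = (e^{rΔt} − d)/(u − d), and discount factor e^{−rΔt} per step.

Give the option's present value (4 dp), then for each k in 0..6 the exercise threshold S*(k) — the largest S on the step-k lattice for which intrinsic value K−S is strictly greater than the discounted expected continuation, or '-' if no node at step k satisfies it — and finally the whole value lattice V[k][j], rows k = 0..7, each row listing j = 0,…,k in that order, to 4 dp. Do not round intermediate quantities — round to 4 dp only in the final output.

price = 17.3642
boundary = - - - - 87.0097 99.2238 113.1524
tree:
17.3642
24.7063 9.7314
34.0338 15.0349 4.1909
45.1378 22.5647 7.1804 1.0555
57.3003 32.6511 12.0665 2.0587 0.0000
68.0109 45.0862 19.7547 4.0152 0.0000 0.0000
77.4031 57.3003 31.1576 7.8311 0.0000 0.0000 0.0000
85.6391 68.0109 45.0862 15.2736 0.0000 0.0000 0.0000 0.0000

Δt=0.14086  u=1.14038  d=0.87690  q=0.48489  discount=0.99536
step 7 (expiry): payoffs max(K−S,0) = 85.6391 68.0109 45.0862 15.2736 0.0000 0.0000 0.0000 0.0000
step 6: (k=6,j=0): S=66.9069, (K−S)⁺=77.4031, hold=76.7338 ⇒ V=77.4031 exercise | (k=6,j=1): S=87.0097, (K−S)⁺=57.3003, hold=56.6311 ⇒ V=57.3003 exercise | (k=6,j=2): S=113.1524, (K−S)⁺=31.1576, hold=30.4883 ⇒ V=31.1576 exercise | (k=6,j=3): S=147.1500, (K−S)⁺=0.0000, hold=7.8311 ⇒ V=7.8311 continue | (k=6,j=4): S=191.3624, (K−S)⁺=0.0000, hold=0.0000 ⇒ V=0.0000 continue | (k=6,j=5): S=248.8588, (K−S)⁺=0.0000, hold=0.0000 ⇒ V=0.0000 continue | (k=6,j=6): S=323.6304, (K−S)⁺=0.0000, hold=0.0000 ⇒ V=0.0000 continue  boundary S*=113.1524
step 5: (k=5,j=0): S=76.2991, (K−S)⁺=68.0109, hold=67.3417 ⇒ V=68.0109 exercise | (k=5,j=1): S=99.2238, (K−S)⁺=45.0862, hold=44.4170 ⇒ V=45.0862 exercise | (k=5,j=2): S=129.0364, (K−S)⁺=15.2736, hold=19.7547 ⇒ V=19.7547 continue | (k=5,j=3): S=167.8064, (K−S)⁺=0.0000, hold=4.0152 ⇒ V=4.0152 continue | (k=5,j=4): S=218.2252, (K−S)⁺=0.0000, hold=0.0000 ⇒ V=0.0000 continue | (k=5,j=5): S=283.7927, (K−S)⁺=0.0000, hold=0.0000 ⇒ V=0.0000 continue  boundary S*=99.2238
step 4: (k=4,j=0): S=87.0097, (K−S)⁺=57.3003, hold=56.6311 ⇒ V=57.3003 exercise | (k=4,j=1): S=113.1524, (K−S)⁺=31.1576, hold=32.6511 ⇒ V=32.6511 continue | (k=4,j=2): S=147.1500, (K−S)⁺=0.0000, hold=12.0665 ⇒ V=12.0665 continue | (k=4,j=3): S=191.3624, (K−S)⁺=0.0000, hold=2.0587 ⇒ V=2.0587 continue | (k=4,j=4): S=248.8588, (K−S)⁺=0.0000, hold=0.0000 ⇒ V=0.0000 continue  boundary S*=87.0097
step 3: (k=3,j=0): S=99.2238, (K−S)⁺=45.0862, hold=45.1378 ⇒ V=45.1378 continue | (k=3,j=1): S=129.0364, (K−S)⁺=15.2736, hold=22.5647 ⇒ V=22.5647 continue | (k=3,j=2): S=167.8064, (K−S)⁺=0.0000, hold=7.1804 ⇒ V=7.1804 continue | (k=3,j=3): S=218.2252, (K−S)⁺=0.0000, hold=1.0555 ⇒ V=1.0555 continue  boundary S*=-
step 2: (k=2,j=0): S=113.1524, (K−S)⁺=31.1576, hold=34.0338 ⇒ V=34.0338 continue | (k=2,j=1): S=147.1500, (K−S)⁺=0.0000, hold=15.0349 ⇒ V=15.0349 continue | (k=2,j=2): S=191.3624, (K−S)⁺=0.0000, hold=4.1909 ⇒ V=4.1909 continue  boundary S*=-
step 1: (k=1,j=0): S=129.0364, (K−S)⁺=15.2736, hold=24.7063 ⇒ V=24.7063 continue | (k=1,j=1): S=167.8064, (K−S)⁺=0.0000, hold=9.7314 ⇒ V=9.7314 continue  boundary S*=-
step 0: (k=0,j=0): S=147.1500, (K−S)⁺=0.0000, hold=17.3642 ⇒ V=17.3642 continue  boundary S*=-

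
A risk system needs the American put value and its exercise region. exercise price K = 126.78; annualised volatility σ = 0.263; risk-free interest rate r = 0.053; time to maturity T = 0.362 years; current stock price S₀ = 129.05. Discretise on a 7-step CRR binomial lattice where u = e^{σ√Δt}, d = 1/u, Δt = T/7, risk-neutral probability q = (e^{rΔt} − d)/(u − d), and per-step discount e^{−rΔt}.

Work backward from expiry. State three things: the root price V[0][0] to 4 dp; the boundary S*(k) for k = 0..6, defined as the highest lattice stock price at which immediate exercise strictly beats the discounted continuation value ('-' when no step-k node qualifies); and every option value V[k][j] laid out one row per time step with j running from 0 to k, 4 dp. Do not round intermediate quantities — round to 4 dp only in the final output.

price = 6.2966
boundary = - - - - 101.5922 107.8536 114.5010
tree:
6.2966
9.4090 3.3161
13.6107 5.3902 1.3251
18.9427 8.5198 2.3881 0.3027
25.1878 12.9963 4.2301 0.6169 0.0000
31.0857 18.9264 7.3230 1.2572 0.0000 0.0000
36.6412 25.1878 12.2790 2.5623 0.0000 0.0000 0.0000
41.8742 31.0857 18.9264 5.2220 0.0000 0.0000 0.0000 0.0000

Δt=0.05171  u=1.06163  d=0.94195  q=0.50798  discount=0.99726
step 7 (expiry): payoffs max(K−S,0) = 41.8742 31.0857 18.9264 5.2220 0.0000 0.0000 0.0000 0.0000
step 6: (k=6,j=0): S=90.1388, (K−S)⁺=36.6412, hold=36.2942 ⇒ V=36.6412 exercise | (k=6,j=1): S=101.5922, (K−S)⁺=25.1878, hold=24.8408 ⇒ V=25.1878 exercise | (k=6,j=2): S=114.5010, (K−S)⁺=12.2790, hold=11.9320 ⇒ V=12.2790 exercise | (k=6,j=3): S=129.0500, (K−S)⁺=0.0000, hold=2.5623 ⇒ V=2.5623 continue | (k=6,j=4): S=145.4477, (K−S)⁺=0.0000, hold=0.0000 ⇒ V=0.0000 continue | (k=6,j=5): S=163.9289, (K−S)⁺=0.0000, hold=0.0000 ⇒ V=0.0000 continue | (k=6,j=6): S=184.7585, (K−S)⁺=0.0000, hold=0.0000 ⇒ V=0.0000 continue  boundary S*=114.5010
step 5: (k=5,j=0): S=95.6943, (K−S)⁺=31.0857, hold=30.7387 ⇒ V=31.0857 exercise | (k=5,j=1): S=107.8536, (K−S)⁺=18.9264, hold=18.5793 ⇒ V=18.9264 exercise | (k=5,j=2): S=121.5580, (K−S)⁺=5.2220, hold=7.3230 ⇒ V=7.3230 continue | (k=5,j=3): S=137.0037, (K−S)⁺=0.0000, hold=1.2572 ⇒ V=1.2572 continue | (k=5,j=4): S=154.4120, (K−S)⁺=0.0000, hold=0.0000 ⇒ V=0.0000 continue | (k=5,j=5): S=174.0323, (K−S)⁺=0.0000, hold=0.0000 ⇒ V=0.0000 continue  boundary S*=107.8536
step 4: (k=4,j=0): S=101.5922, (K−S)⁺=25.1878, hold=24.8408 ⇒ V=25.1878 exercise | (k=4,j=1): S=114.5010, (K−S)⁺=12.2790, hold=12.9963 ⇒ V=12.9963 continue | (k=4,j=2): S=129.0500, (K−S)⁺=0.0000, hold=4.2301 ⇒ V=4.2301 continue | (k=4,j=3): S=145.4477, (K−S)⁺=0.0000, hold=0.6169 ⇒ V=0.6169 continue | (k=4,j=4): S=163.9289, (K−S)⁺=0.0000, hold=0.0000 ⇒ V=0.0000 continue  boundary S*=101.5922
step 3: (k=3,j=0): S=107.8536, (K−S)⁺=18.9264, hold=18.9427 ⇒ V=18.9427 continue | (k=3,j=1): S=121.5580, (K−S)⁺=5.2220, hold=8.5198 ⇒ V=8.5198 continue | (k=3,j=2): S=137.0037, (K−S)⁺=0.0000, hold=2.3881 ⇒ V=2.3881 continue | (k=3,j=3): S=154.4120, (K−S)⁺=0.0000, hold=0.3027 ⇒ V=0.3027 continue  boundary S*=-
step 2: (k=2,j=0): S=114.5010, (K−S)⁺=12.2790, hold=13.6107 ⇒ V=13.6107 continue | (k=2,j=1): S=129.0500, (K−S)⁺=0.0000, hold=5.3902 ⇒ V=5.3902 continue | (k=2,j=2): S=145.4477, (K−S)⁺=0.0000, hold=1.3251 ⇒ V=1.3251 continue  boundary S*=-
step 1: (k=1,j=0): S=121.5580, (K−S)⁺=5.2220, hold=9.4090 ⇒ V=9.4090 continue | (k=1,j=1): S=137.0037, (K−S)⁺=0.0000, hold=3.3161 ⇒ V=3.3161 continue  boundary S*=-
step 0: (k=0,j=0): S=129.0500, (K−S)⁺=0.0000, hold=6.2966 ⇒ V=6.2966 continue  boundary S*=-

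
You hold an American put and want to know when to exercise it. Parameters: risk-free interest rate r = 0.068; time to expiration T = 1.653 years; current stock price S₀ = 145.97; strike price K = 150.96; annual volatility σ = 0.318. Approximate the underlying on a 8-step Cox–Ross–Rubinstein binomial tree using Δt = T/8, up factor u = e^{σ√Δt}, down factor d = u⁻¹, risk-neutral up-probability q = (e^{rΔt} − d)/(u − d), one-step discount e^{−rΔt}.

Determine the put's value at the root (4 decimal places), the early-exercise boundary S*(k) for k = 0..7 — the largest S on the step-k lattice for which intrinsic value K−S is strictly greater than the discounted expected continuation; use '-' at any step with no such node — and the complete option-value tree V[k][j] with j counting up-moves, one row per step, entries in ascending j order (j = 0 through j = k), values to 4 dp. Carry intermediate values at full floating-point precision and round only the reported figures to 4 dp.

params: Δt=0.20663 u=1.15552 d=0.86541 q=0.51270 e^(-rΔt)=0.98605
t_8 payoffs: 105.0354 89.6404 69.0844 41.6377 4.9900 0.0000 0.0000 0.0000 0.0000
t_7: node(7,0) S=53.0667 payoff=97.8933 vs cont=95.7870 → 97.8933 [stop]  node(7,1) S=70.8561 payoff=80.1039 vs cont=77.9977 → 80.1039 [stop]  node(7,2) S=94.6088 payoff=56.3512 vs cont=54.2450 → 56.3512 [stop]  node(7,3) S=126.3241 payoff=24.6359 vs cont=22.5297 → 24.6359 [stop]  node(7,4) S=168.6712 payoff=0.0000 vs cont=2.3977 → 2.3977 [wait]  node(7,5) S=225.2141 payoff=0.0000 vs cont=0.0000 → 0.0000 [wait]  node(7,6) S=300.7117 payoff=0.0000 vs cont=0.0000 → 0.0000 [wait]  node(7,7) S=401.5179 payoff=0.0000 vs cont=0.0000 → 0.0000 [wait]  ⇒ S*(7)=126.3241
t_6: node(6,0) S=61.3196 payoff=89.6404 vs cont=87.5341 → 89.6404 [stop]  node(6,1) S=81.8756 payoff=69.0844 vs cont=66.9782 → 69.0844 [stop]  node(6,2) S=109.3223 payoff=41.6377 vs cont=39.5314 → 41.6377 [stop]  node(6,3) S=145.9700 payoff=4.9900 vs cont=13.0497 → 13.0497 [wait]  node(6,4) S=194.9029 payoff=0.0000 vs cont=1.1521 → 1.1521 [wait]  node(6,5) S=260.2393 payoff=0.0000 vs cont=0.0000 → 0.0000 [wait]  node(6,6) S=347.4782 payoff=0.0000 vs cont=0.0000 → 0.0000 [wait]  ⇒ S*(6)=109.3223
t_5: node(5,0) S=70.8561 payoff=80.1039 vs cont=77.9977 → 80.1039 [stop]  node(5,1) S=94.6088 payoff=56.3512 vs cont=54.2450 → 56.3512 [stop]  node(5,2) S=126.3241 payoff=24.6359 vs cont=26.6042 → 26.6042 [wait]  node(5,3) S=168.6712 payoff=0.0000 vs cont=6.8529 → 6.8529 [wait]  node(5,4) S=225.2141 payoff=0.0000 vs cont=0.5536 → 0.5536 [wait]  node(5,5) S=300.7117 payoff=0.0000 vs cont=0.0000 → 0.0000 [wait]  ⇒ S*(5)=94.6088
t_4: node(4,0) S=81.8756 payoff=69.0844 vs cont=66.9782 → 69.0844 [stop]  node(4,1) S=109.3223 payoff=41.6377 vs cont=40.5265 → 41.6377 [stop]  node(4,2) S=145.9700 payoff=4.9900 vs cont=16.2478 → 16.2478 [wait]  node(4,3) S=194.9029 payoff=0.0000 vs cont=3.5727 → 3.5727 [wait]  node(4,4) S=260.2393 payoff=0.0000 vs cont=0.2660 → 0.2660 [wait]  ⇒ S*(4)=109.3223
t_3: node(3,0) S=94.6088 payoff=56.3512 vs cont=54.2450 → 56.3512 [stop]  node(3,1) S=126.3241 payoff=24.6359 vs cont=28.2210 → 28.2210 [wait]  node(3,2) S=168.6712 payoff=0.0000 vs cont=9.6133 → 9.6133 [wait]  node(3,3) S=225.2141 payoff=0.0000 vs cont=1.8512 → 1.8512 [wait]  ⇒ S*(3)=94.6088
t_2: node(2,0) S=109.3223 payoff=41.6377 vs cont=41.3439 → 41.6377 [stop]  node(2,1) S=145.9700 payoff=4.9900 vs cont=18.4202 → 18.4202 [wait]  node(2,2) S=194.9029 payoff=0.0000 vs cont=5.5550 → 5.5550 [wait]  ⇒ S*(2)=109.3223
t_1: node(1,0) S=126.3241 payoff=24.6359 vs cont=29.3192 → 29.3192 [wait]  node(1,1) S=168.6712 payoff=0.0000 vs cont=11.6593 → 11.6593 [wait]  ⇒ S*(1)=-
t_0: node(0,0) S=145.9700 payoff=4.9900 vs cont=19.9822 → 19.9822 [wait]  ⇒ S*(0)=-

price = 19.9822
boundary = - - 109.3223 94.6088 109.3223 94.6088 109.3223 126.3241
tree:
19.9822
29.3192 11.6593
41.6377 18.4202 5.5550
56.3512 28.2210 9.6133 1.8512
69.0844 41.6377 16.2478 3.5727 0.2660
80.1039 56.3512 26.6042 6.8529 0.5536 0.0000
89.6404 69.0844 41.6377 13.0497 1.1521 0.0000 0.0000
97.8933 80.1039 56.3512 24.6359 2.3977 0.0000 0.0000 0.0000
105.0354 89.6404 69.0844 41.6377 4.9900 0.0000 0.0000 0.0000 0.0000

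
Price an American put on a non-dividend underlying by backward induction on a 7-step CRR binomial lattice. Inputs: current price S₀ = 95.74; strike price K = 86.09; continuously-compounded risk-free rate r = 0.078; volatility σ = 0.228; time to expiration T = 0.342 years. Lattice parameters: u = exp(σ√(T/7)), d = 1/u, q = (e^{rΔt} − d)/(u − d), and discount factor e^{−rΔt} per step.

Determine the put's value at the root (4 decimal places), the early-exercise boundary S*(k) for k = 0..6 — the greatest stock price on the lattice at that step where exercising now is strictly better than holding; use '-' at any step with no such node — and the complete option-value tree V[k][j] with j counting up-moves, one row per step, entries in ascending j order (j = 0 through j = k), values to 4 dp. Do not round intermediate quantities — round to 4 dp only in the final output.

params: Δt=0.04886 u=1.05169 d=0.95085 q=0.52527 e^(-rΔt)=0.99620
t_7 payoffs: 18.8101 11.6752 3.7837 0.0000 0.0000 0.0000 0.0000 0.0000
t_6: node(6,0) S=70.7575 payoff=15.3325 vs cont=15.0051 → 15.3325 [stop]  node(6,1) S=78.2611 payoff=7.8289 vs cont=7.5014 → 7.8289 [stop]  node(6,2) S=86.5605 payoff=0.0000 vs cont=1.7894 → 1.7894 [wait]  node(6,3) S=95.7400 payoff=0.0000 vs cont=0.0000 → 0.0000 [wait]  node(6,4) S=105.8930 payoff=0.0000 vs cont=0.0000 → 0.0000 [wait]  node(6,5) S=117.1226 payoff=0.0000 vs cont=0.0000 → 0.0000 [wait]  node(6,6) S=129.5432 payoff=0.0000 vs cont=0.0000 → 0.0000 [wait]  ⇒ S*(6)=78.2611
t_5: node(5,0) S=74.4148 payoff=11.6752 vs cont=11.3478 → 11.6752 [stop]  node(5,1) S=82.3063 payoff=3.7837 vs cont=4.6388 → 4.6388 [wait]  node(5,2) S=91.0346 payoff=0.0000 vs cont=0.8463 → 0.8463 [wait]  node(5,3) S=100.6886 payoff=0.0000 vs cont=0.0000 → 0.0000 [wait]  node(5,4) S=111.3663 payoff=0.0000 vs cont=0.0000 → 0.0000 [wait]  node(5,5) S=123.1764 payoff=0.0000 vs cont=0.0000 → 0.0000 [wait]  ⇒ S*(5)=74.4148
t_4: node(4,0) S=78.2611 payoff=7.8289 vs cont=7.9489 → 7.9489 [wait]  node(4,1) S=86.5605 payoff=0.0000 vs cont=2.6367 → 2.6367 [wait]  node(4,2) S=95.7400 payoff=0.0000 vs cont=0.4002 → 0.4002 [wait]  node(4,3) S=105.8930 payoff=0.0000 vs cont=0.0000 → 0.0000 [wait]  node(4,4) S=117.1226 payoff=0.0000 vs cont=0.0000 → 0.0000 [wait]  ⇒ S*(4)=-
t_3: node(3,0) S=82.3063 payoff=3.7837 vs cont=5.1389 → 5.1389 [wait]  node(3,1) S=91.0346 payoff=0.0000 vs cont=1.4564 → 1.4564 [wait]  node(3,2) S=100.6886 payoff=0.0000 vs cont=0.1893 → 0.1893 [wait]  node(3,3) S=111.3663 payoff=0.0000 vs cont=0.0000 → 0.0000 [wait]  ⇒ S*(3)=-
t_2: node(2,0) S=86.5605 payoff=0.0000 vs cont=3.1924 → 3.1924 [wait]  node(2,1) S=95.7400 payoff=0.0000 vs cont=0.7878 → 0.7878 [wait]  node(2,2) S=105.8930 payoff=0.0000 vs cont=0.0895 → 0.0895 [wait]  ⇒ S*(2)=-
t_1: node(1,0) S=91.0346 payoff=0.0000 vs cont=1.9220 → 1.9220 [wait]  node(1,1) S=100.6886 payoff=0.0000 vs cont=0.4194 → 0.4194 [wait]  ⇒ S*(1)=-
t_0: node(0,0) S=95.7400 payoff=0.0000 vs cont=1.1284 → 1.1284 [wait]  ⇒ S*(0)=-

price = 1.1284
boundary = - - - - - 74.4148 78.2611
tree:
1.1284
1.9220 0.4194
3.1924 0.7878 0.0895
5.1389 1.4564 0.1893 0.0000
7.9489 2.6367 0.4002 0.0000 0.0000
11.6752 4.6388 0.8463 0.0000 0.0000 0.0000
15.3325 7.8289 1.7894 0.0000 0.0000 0.0000 0.0000
18.8101 11.6752 3.7837 0.0000 0.0000 0.0000 0.0000 0.0000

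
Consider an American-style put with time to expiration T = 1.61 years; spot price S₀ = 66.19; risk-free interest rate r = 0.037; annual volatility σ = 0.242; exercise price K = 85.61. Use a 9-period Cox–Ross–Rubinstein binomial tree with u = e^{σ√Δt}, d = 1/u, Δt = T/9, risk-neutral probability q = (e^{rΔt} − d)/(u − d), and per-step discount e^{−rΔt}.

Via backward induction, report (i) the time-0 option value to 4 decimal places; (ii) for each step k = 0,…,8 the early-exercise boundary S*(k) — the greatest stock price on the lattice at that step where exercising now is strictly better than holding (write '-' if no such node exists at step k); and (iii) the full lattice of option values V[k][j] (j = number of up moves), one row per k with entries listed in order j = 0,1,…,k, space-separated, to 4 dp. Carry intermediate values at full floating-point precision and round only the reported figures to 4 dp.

price = 19.9704
boundary = - 59.7503 53.9372 59.7503 66.1900 59.7503 66.1900 59.7503 66.1900
tree:
19.9704
25.8597 14.5013
31.6728 19.6884 9.6439
36.9204 25.8597 13.9411 5.5886
41.6574 31.6728 19.4200 8.7922 2.5445
45.9336 36.9204 25.8597 13.3564 4.4661 0.7079
49.7937 41.6574 31.6728 19.4200 7.6310 1.4448 0.0000
53.2783 45.9336 36.9204 25.8597 12.5450 2.9491 0.0000 0.0000
56.4239 49.7937 41.6574 31.6728 19.4200 6.0194 0.0000 0.0000 0.0000
59.2634 53.2783 45.9336 36.9204 25.8597 12.2863 0.0000 0.0000 0.0000 0.0000

Δt=0.17889, u=1.10778, d=0.90271, q=0.50682, disc=e^(-rΔt)=0.99340
k=9 terminal: V=max(K-S,0) → 59.2634 53.2783 45.9336 36.9204 25.8597 12.2863 0.0000 0.0000 0.0000 0.0000
k=8: j=0 S=29.1861 intr=56.4239 cont=55.8591 V=56.4239[EX]; j=1 S=35.8163 intr=49.7937 cont=49.2290 V=49.7937[EX]; j=2 S=43.9526 intr=41.6574 cont=41.0926 V=41.6574[EX]; j=3 S=53.9372 intr=31.6728 cont=31.1080 V=31.6728[EX]; j=4 S=66.1900 intr=19.4200 cont=18.8552 V=19.4200[EX]; j=5 S=81.2262 intr=4.3838 cont=6.0194 V=6.0194[hold]; j=6 S=99.6782 intr=0.0000 cont=0.0000 V=0.0000[hold]; j=7 S=122.3220 intr=0.0000 cont=0.0000 V=0.0000[hold]; j=8 S=150.1096 intr=0.0000 cont=0.0000 V=0.0000[hold]  S*(8)=66.1900
k=7: j=0 S=32.3317 intr=53.2783 cont=52.7135 V=53.2783[EX]; j=1 S=39.6764 intr=45.9336 cont=45.3688 V=45.9336[EX]; j=2 S=48.6896 intr=36.9204 cont=36.3556 V=36.9204[EX]; j=3 S=59.7503 intr=25.8597 cont=25.2949 V=25.8597[EX]; j=4 S=73.3237 intr=12.2863 cont=12.5450 V=12.5450[hold]; j=5 S=89.9805 intr=0.0000 cont=2.9491 V=2.9491[hold]; j=6 S=110.4212 intr=0.0000 cont=0.0000 V=0.0000[hold]; j=7 S=135.5053 intr=0.0000 cont=0.0000 V=0.0000[hold]  S*(7)=59.7503
k=6: j=0 S=35.8163 intr=49.7937 cont=49.2290 V=49.7937[EX]; j=1 S=43.9526 intr=41.6574 cont=41.0926 V=41.6574[EX]; j=2 S=53.9372 intr=31.6728 cont=31.1080 V=31.6728[EX]; j=3 S=66.1900 intr=19.4200 cont=18.9855 V=19.4200[EX]; j=4 S=81.2262 intr=4.3838 cont=7.6310 V=7.6310[hold]; j=5 S=99.6782 intr=0.0000 cont=1.4448 V=1.4448[hold]; j=6 S=122.3220 intr=0.0000 cont=0.0000 V=0.0000[hold]  S*(6)=66.1900
k=5: j=0 S=39.6764 intr=45.9336 cont=45.3688 V=45.9336[EX]; j=1 S=48.6896 intr=36.9204 cont=36.3556 V=36.9204[EX]; j=2 S=59.7503 intr=25.8597 cont=25.2949 V=25.8597[EX]; j=3 S=73.3237 intr=12.2863 cont=13.3564 V=13.3564[hold]; j=4 S=89.9805 intr=0.0000 cont=4.4661 V=4.4661[hold]; j=5 S=110.4212 intr=0.0000 cont=0.7079 V=0.7079[hold]  S*(5)=59.7503
k=4: j=0 S=43.9526 intr=41.6574 cont=41.0926 V=41.6574[EX]; j=1 S=53.9372 intr=31.6728 cont=31.1080 V=31.6728[EX]; j=2 S=66.1900 intr=19.4200 cont=19.3940 V=19.4200[EX]; j=3 S=81.2262 intr=4.3838 cont=8.7922 V=8.7922[hold]; j=4 S=99.6782 intr=0.0000 cont=2.5445 V=2.5445[hold]  S*(4)=66.1900
k=3: j=0 S=48.6896 intr=36.9204 cont=36.3556 V=36.9204[EX]; j=1 S=59.7503 intr=25.8597 cont=25.2949 V=25.8597[EX]; j=2 S=73.3237 intr=12.2863 cont=13.9411 V=13.9411[hold]; j=3 S=89.9805 intr=0.0000 cont=5.5886 V=5.5886[hold]  S*(3)=59.7503
k=2: j=0 S=53.9372 intr=31.6728 cont=31.1080 V=31.6728[EX]; j=1 S=66.1900 intr=19.4200 cont=19.6884 V=19.6884[hold]; j=2 S=81.2262 intr=4.3838 cont=9.6439 V=9.6439[hold]  S*(2)=53.9372
k=1: j=0 S=59.7503 intr=25.8597 cont=25.4300 V=25.8597[EX]; j=1 S=73.3237 intr=12.2863 cont=14.5013 V=14.5013[hold]  S*(1)=59.7503
k=0: j=0 S=66.1900 intr=19.4200 cont=19.9704 V=19.9704[hold]  S*(0)=-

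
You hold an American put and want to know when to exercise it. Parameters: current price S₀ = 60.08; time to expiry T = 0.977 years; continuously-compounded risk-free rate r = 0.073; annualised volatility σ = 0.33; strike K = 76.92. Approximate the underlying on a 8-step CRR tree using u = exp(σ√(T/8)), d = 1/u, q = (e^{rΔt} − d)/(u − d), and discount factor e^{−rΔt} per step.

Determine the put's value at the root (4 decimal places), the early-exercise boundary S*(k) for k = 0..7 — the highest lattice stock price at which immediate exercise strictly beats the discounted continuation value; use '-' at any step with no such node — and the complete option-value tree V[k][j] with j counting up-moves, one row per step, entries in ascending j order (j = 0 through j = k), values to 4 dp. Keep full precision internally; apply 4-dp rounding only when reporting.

price = 17.4769
boundary = - 53.5360 47.7047 53.5360 60.0800 53.5360 60.0800 67.4239
tree:
17.4769
23.3840 12.1071
29.2153 17.1430 7.4801
34.4113 23.3840 11.4464 3.7998
39.0415 29.2153 16.8400 6.4641 1.3061
43.1673 34.4113 23.3840 10.6661 2.5394 0.1437
46.8437 39.0415 29.2153 16.8400 4.9203 0.2959 0.0000
50.1196 43.1673 34.4113 23.3840 9.4961 0.6093 0.0000 0.0000
53.0388 46.8437 39.0415 29.2153 16.8400 1.2544 0.0000 0.0000 0.0000

Δt=0.12212  u=1.12224  d=0.89108  q=0.50994  discount=0.99112
step 8 (expiry): payoffs max(K−S,0) = 53.0388 46.8437 39.0415 29.2153 16.8400 1.2544 0.0000 0.0000 0.0000
step 7: (k=7,j=0): S=26.8004, (K−S)⁺=50.1196, hold=49.4369 ⇒ V=50.1196 exercise | (k=7,j=1): S=33.7527, (K−S)⁺=43.1673, hold=42.4846 ⇒ V=43.1673 exercise | (k=7,j=2): S=42.5087, (K−S)⁺=34.4113, hold=33.7286 ⇒ V=34.4113 exercise | (k=7,j=3): S=53.5360, (K−S)⁺=23.3840, hold=22.7013 ⇒ V=23.3840 exercise | (k=7,j=4): S=67.4239, (K−S)⁺=9.4961, hold=8.8134 ⇒ V=9.4961 exercise | (k=7,j=5): S=84.9146, (K−S)⁺=0.0000, hold=0.6093 ⇒ V=0.6093 continue | (k=7,j=6): S=106.9426, (K−S)⁺=0.0000, hold=0.0000 ⇒ V=0.0000 continue | (k=7,j=7): S=134.6850, (K−S)⁺=0.0000, hold=0.0000 ⇒ V=0.0000 continue  boundary S*=67.4239
step 6: (k=6,j=0): S=30.0763, (K−S)⁺=46.8437, hold=46.1610 ⇒ V=46.8437 exercise | (k=6,j=1): S=37.8785, (K−S)⁺=39.0415, hold=38.3588 ⇒ V=39.0415 exercise | (k=6,j=2): S=47.7047, (K−S)⁺=29.2153, hold=28.5326 ⇒ V=29.2153 exercise | (k=6,j=3): S=60.0800, (K−S)⁺=16.8400, hold=16.1573 ⇒ V=16.8400 exercise | (k=6,j=4): S=75.6656, (K−S)⁺=1.2544, hold=4.9203 ⇒ V=4.9203 continue | (k=6,j=5): S=95.2942, (K−S)⁺=0.0000, hold=0.2959 ⇒ V=0.2959 continue | (k=6,j=6): S=120.0148, (K−S)⁺=0.0000, hold=0.0000 ⇒ V=0.0000 continue  boundary S*=60.0800
step 5: (k=5,j=0): S=33.7527, (K−S)⁺=43.1673, hold=42.4846 ⇒ V=43.1673 exercise | (k=5,j=1): S=42.5087, (K−S)⁺=34.4113, hold=33.7286 ⇒ V=34.4113 exercise | (k=5,j=2): S=53.5360, (K−S)⁺=23.3840, hold=22.7013 ⇒ V=23.3840 exercise | (k=5,j=3): S=67.4239, (K−S)⁺=9.4961, hold=10.6661 ⇒ V=10.6661 continue | (k=5,j=4): S=84.9146, (K−S)⁺=0.0000, hold=2.5394 ⇒ V=2.5394 continue | (k=5,j=5): S=106.9426, (K−S)⁺=0.0000, hold=0.1437 ⇒ V=0.1437 continue  boundary S*=53.5360
step 4: (k=4,j=0): S=37.8785, (K−S)⁺=39.0415, hold=38.3588 ⇒ V=39.0415 exercise | (k=4,j=1): S=47.7047, (K−S)⁺=29.2153, hold=28.5326 ⇒ V=29.2153 exercise | (k=4,j=2): S=60.0800, (K−S)⁺=16.8400, hold=16.7487 ⇒ V=16.8400 exercise | (k=4,j=3): S=75.6656, (K−S)⁺=1.2544, hold=6.4641 ⇒ V=6.4641 continue | (k=4,j=4): S=95.2942, (K−S)⁺=0.0000, hold=1.3061 ⇒ V=1.3061 continue  boundary S*=60.0800
step 3: (k=3,j=0): S=42.5087, (K−S)⁺=34.4113, hold=33.7286 ⇒ V=34.4113 exercise | (k=3,j=1): S=53.5360, (K−S)⁺=23.3840, hold=22.7013 ⇒ V=23.3840 exercise | (k=3,j=2): S=67.4239, (K−S)⁺=9.4961, hold=11.4464 ⇒ V=11.4464 continue | (k=3,j=3): S=84.9146, (K−S)⁺=0.0000, hold=3.7998 ⇒ V=3.7998 continue  boundary S*=53.5360
step 2: (k=2,j=0): S=47.7047, (K−S)⁺=29.2153, hold=28.5326 ⇒ V=29.2153 exercise | (k=2,j=1): S=60.0800, (K−S)⁺=16.8400, hold=17.1430 ⇒ V=17.1430 continue | (k=2,j=2): S=75.6656, (K−S)⁺=1.2544, hold=7.4801 ⇒ V=7.4801 continue  boundary S*=47.7047
step 1: (k=1,j=0): S=53.5360, (K−S)⁺=23.3840, hold=22.8545 ⇒ V=23.3840 exercise | (k=1,j=1): S=67.4239, (K−S)⁺=9.4961, hold=12.1071 ⇒ V=12.1071 continue  boundary S*=53.5360
step 0: (k=0,j=0): S=60.0800, (K−S)⁺=16.8400, hold=17.4769 ⇒ V=17.4769 continue  boundary S*=-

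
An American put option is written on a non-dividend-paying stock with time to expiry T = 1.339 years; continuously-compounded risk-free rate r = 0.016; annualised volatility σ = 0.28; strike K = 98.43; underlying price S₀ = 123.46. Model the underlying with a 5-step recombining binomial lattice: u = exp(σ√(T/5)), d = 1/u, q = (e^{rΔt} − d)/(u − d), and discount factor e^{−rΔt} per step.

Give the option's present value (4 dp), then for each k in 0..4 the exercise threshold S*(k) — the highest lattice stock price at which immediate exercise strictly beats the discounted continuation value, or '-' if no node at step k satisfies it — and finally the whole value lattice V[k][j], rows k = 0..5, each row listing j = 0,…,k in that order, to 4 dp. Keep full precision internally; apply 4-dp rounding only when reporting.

params: Δt=0.26780 u=1.15592 d=0.86511 q=0.47860 e^(-rΔt)=0.99572
t_5 payoffs: 38.6049 18.4943 0.0000 0.0000 0.0000 0.0000
t_4: node(4,0) S=69.1532 payoff=29.2768 vs cont=28.8560 → 29.2768 [stop]  node(4,1) S=92.3994 payoff=6.0306 vs cont=9.6016 → 9.6016 [wait]  node(4,2) S=123.4600 payoff=0.0000 vs cont=0.0000 → 0.0000 [wait]  node(4,3) S=164.9618 payoff=0.0000 vs cont=0.0000 → 0.0000 [wait]  node(4,4) S=220.4146 payoff=0.0000 vs cont=0.0000 → 0.0000 [wait]  ⇒ S*(4)=69.1532
t_3: node(3,0) S=79.9357 payoff=18.4943 vs cont=19.7753 → 19.7753 [wait]  node(3,1) S=106.8065 payoff=0.0000 vs cont=4.9848 → 4.9848 [wait]  node(3,2) S=142.7101 payoff=0.0000 vs cont=0.0000 → 0.0000 [wait]  node(3,3) S=190.6830 payoff=0.0000 vs cont=0.0000 → 0.0000 [wait]  ⇒ S*(3)=-
t_2: node(2,0) S=92.3994 payoff=6.0306 vs cont=12.6422 → 12.6422 [wait]  node(2,1) S=123.4600 payoff=0.0000 vs cont=2.5880 → 2.5880 [wait]  node(2,2) S=164.9618 payoff=0.0000 vs cont=0.0000 → 0.0000 [wait]  ⇒ S*(2)=-
t_1: node(1,0) S=106.8065 payoff=0.0000 vs cont=7.7967 → 7.7967 [wait]  node(1,1) S=142.7101 payoff=0.0000 vs cont=1.3436 → 1.3436 [wait]  ⇒ S*(1)=-
t_0: node(0,0) S=123.4600 payoff=0.0000 vs cont=4.6881 → 4.6881 [wait]  ⇒ S*(0)=-

price = 4.6881
boundary = - - - - 69.1532
tree:
4.6881
7.7967 1.3436
12.6422 2.5880 0.0000
19.7753 4.9848 0.0000 0.0000
29.2768 9.6016 0.0000 0.0000 0.0000
38.6049 18.4943 0.0000 0.0000 0.0000 0.0000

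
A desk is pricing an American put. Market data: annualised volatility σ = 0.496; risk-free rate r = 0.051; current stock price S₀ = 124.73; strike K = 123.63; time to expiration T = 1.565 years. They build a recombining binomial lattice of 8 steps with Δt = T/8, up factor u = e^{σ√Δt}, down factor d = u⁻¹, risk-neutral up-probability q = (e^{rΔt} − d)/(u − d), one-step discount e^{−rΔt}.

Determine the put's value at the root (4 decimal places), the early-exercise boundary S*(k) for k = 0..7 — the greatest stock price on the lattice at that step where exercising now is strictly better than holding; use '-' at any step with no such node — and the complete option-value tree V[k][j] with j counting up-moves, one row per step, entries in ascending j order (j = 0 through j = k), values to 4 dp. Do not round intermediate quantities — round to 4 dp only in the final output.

Δt=0.19562  u=1.24530  d=0.80302  q=0.46804  discount=0.99007
step 8 (expiry): payoffs max(K−S,0) = 102.0639 90.1857 71.7653 43.1994 0.0000 0.0000 0.0000 0.0000 0.0000
step 7: (k=7,j=0): S=26.8564, (K−S)⁺=96.7736, hold=95.5463 ⇒ V=96.7736 exercise | (k=7,j=1): S=41.6483, (K−S)⁺=81.9817, hold=80.7544 ⇒ V=81.9817 exercise | (k=7,j=2): S=64.5872, (K−S)⁺=59.0428, hold=57.8155 ⇒ V=59.0428 exercise | (k=7,j=3): S=100.1604, (K−S)⁺=23.4696, hold=22.7520 ⇒ V=23.4696 exercise | (k=7,j=4): S=155.3266, (K−S)⁺=0.0000, hold=0.0000 ⇒ V=0.0000 continue | (k=7,j=5): S=240.8770, (K−S)⁺=0.0000, hold=0.0000 ⇒ V=0.0000 continue | (k=7,j=6): S=373.5468, (K−S)⁺=0.0000, hold=0.0000 ⇒ V=0.0000 continue | (k=7,j=7): S=579.2882, (K−S)⁺=0.0000, hold=0.0000 ⇒ V=0.0000 continue  boundary S*=100.1604
step 6: (k=6,j=0): S=33.4443, (K−S)⁺=90.1857, hold=88.9584 ⇒ V=90.1857 exercise | (k=6,j=1): S=51.8647, (K−S)⁺=71.7653, hold=70.5380 ⇒ V=71.7653 exercise | (k=6,j=2): S=80.4306, (K−S)⁺=43.1994, hold=41.9721 ⇒ V=43.1994 exercise | (k=6,j=3): S=124.7300, (K−S)⁺=0.0000, hold=12.3608 ⇒ V=12.3608 continue | (k=6,j=4): S=193.4285, (K−S)⁺=0.0000, hold=0.0000 ⇒ V=0.0000 continue | (k=6,j=5): S=299.9648, (K−S)⁺=0.0000, hold=0.0000 ⇒ V=0.0000 continue | (k=6,j=6): S=465.1788, (K−S)⁺=0.0000, hold=0.0000 ⇒ V=0.0000 continue  boundary S*=80.4306
step 5: (k=5,j=0): S=41.6483, (K−S)⁺=81.9817, hold=80.7544 ⇒ V=81.9817 exercise | (k=5,j=1): S=64.5872, (K−S)⁺=59.0428, hold=57.8155 ⇒ V=59.0428 exercise | (k=5,j=2): S=100.1604, (K−S)⁺=23.4696, hold=28.4800 ⇒ V=28.4800 continue | (k=5,j=3): S=155.3266, (K−S)⁺=0.0000, hold=6.5101 ⇒ V=6.5101 continue | (k=5,j=4): S=240.8770, (K−S)⁺=0.0000, hold=0.0000 ⇒ V=0.0000 continue | (k=5,j=5): S=373.5468, (K−S)⁺=0.0000, hold=0.0000 ⇒ V=0.0000 continue  boundary S*=64.5872
step 4: (k=4,j=0): S=51.8647, (K−S)⁺=71.7653, hold=70.5380 ⇒ V=71.7653 exercise | (k=4,j=1): S=80.4306, (K−S)⁺=43.1994, hold=44.2939 ⇒ V=44.2939 continue | (k=4,j=2): S=124.7300, (K−S)⁺=0.0000, hold=18.0165 ⇒ V=18.0165 continue | (k=4,j=3): S=193.4285, (K−S)⁺=0.0000, hold=3.4287 ⇒ V=3.4287 continue | (k=4,j=4): S=299.9648, (K−S)⁺=0.0000, hold=0.0000 ⇒ V=0.0000 continue  boundary S*=51.8647
step 3: (k=3,j=0): S=64.5872, (K−S)⁺=59.0428, hold=58.3227 ⇒ V=59.0428 exercise | (k=3,j=1): S=100.1604, (K−S)⁺=23.4696, hold=31.6773 ⇒ V=31.6773 continue | (k=3,j=2): S=155.3266, (K−S)⁺=0.0000, hold=11.0777 ⇒ V=11.0777 continue | (k=3,j=3): S=240.8770, (K−S)⁺=0.0000, hold=1.8058 ⇒ V=1.8058 continue  boundary S*=64.5872
step 2: (k=2,j=0): S=80.4306, (K−S)⁺=43.1994, hold=45.7755 ⇒ V=45.7755 continue | (k=2,j=1): S=124.7300, (K−S)⁺=0.0000, hold=21.8170 ⇒ V=21.8170 continue | (k=2,j=2): S=193.4285, (K−S)⁺=0.0000, hold=6.6711 ⇒ V=6.6711 continue  boundary S*=-
step 1: (k=1,j=0): S=100.1604, (K−S)⁺=23.4696, hold=34.2188 ⇒ V=34.2188 continue | (k=1,j=1): S=155.3266, (K−S)⁺=0.0000, hold=14.5818 ⇒ V=14.5818 continue  boundary S*=-
step 0: (k=0,j=0): S=124.7300, (K−S)⁺=0.0000, hold=24.7793 ⇒ V=24.7793 continue  boundary S*=-

price = 24.7793
boundary = - - - 64.5872 51.8647 64.5872 80.4306 100.1604
tree:
24.7793
34.2188 14.5818
45.7755 21.8170 6.6711
59.0428 31.6773 11.0777 1.8058
71.7653 44.2939 18.0165 3.4287 0.0000
81.9817 59.0428 28.4800 6.5101 0.0000 0.0000
90.1857 71.7653 43.1994 12.3608 0.0000 0.0000 0.0000
96.7736 81.9817 59.0428 23.4696 0.0000 0.0000 0.0000 0.0000
102.0639 90.1857 71.7653 43.1994 0.0000 0.0000 0.0000 0.0000 0.0000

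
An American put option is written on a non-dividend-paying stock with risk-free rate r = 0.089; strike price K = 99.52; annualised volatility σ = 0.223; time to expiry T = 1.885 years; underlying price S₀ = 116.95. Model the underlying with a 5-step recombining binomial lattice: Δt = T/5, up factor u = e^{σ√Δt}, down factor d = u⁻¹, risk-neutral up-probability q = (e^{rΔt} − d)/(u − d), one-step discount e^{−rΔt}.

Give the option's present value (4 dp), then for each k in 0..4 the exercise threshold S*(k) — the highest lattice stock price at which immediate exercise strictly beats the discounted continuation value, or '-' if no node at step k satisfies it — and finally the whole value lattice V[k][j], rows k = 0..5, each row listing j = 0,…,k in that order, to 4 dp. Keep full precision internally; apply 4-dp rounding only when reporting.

Δt=0.37700, u=1.14674, d=0.87204, q=0.59004, disc=e^(-rΔt)=0.96700
k=5 terminal: V=max(K-S,0) → 40.5439 21.9657 0.0000 0.0000 0.0000 0.0000
k=4: j=0 S=67.6303 intr=31.8897 cont=28.6059 V=31.8897[EX]; j=1 S=88.9346 intr=10.5854 cont=8.7080 V=10.5854[EX]; j=2 S=116.9500 intr=0.0000 cont=0.0000 V=0.0000[hold]; j=3 S=153.7906 intr=0.0000 cont=0.0000 V=0.0000[hold]; j=4 S=202.2364 intr=0.0000 cont=0.0000 V=0.0000[hold]  S*(4)=88.9346
k=3: j=0 S=77.5543 intr=21.9657 cont=18.6819 V=21.9657[EX]; j=1 S=101.9848 intr=0.0000 cont=4.1964 V=4.1964[hold]; j=2 S=134.1112 intr=0.0000 cont=0.0000 V=0.0000[hold]; j=3 S=176.3578 intr=0.0000 cont=0.0000 V=0.0000[hold]  S*(3)=77.5543
k=2: j=0 S=88.9346 intr=10.5854 cont=11.1023 V=11.1023[hold]; j=1 S=116.9500 intr=0.0000 cont=1.6636 V=1.6636[hold]; j=2 S=153.7906 intr=0.0000 cont=0.0000 V=0.0000[hold]  S*(2)=-
k=1: j=0 S=101.9848 intr=0.0000 cont=5.3505 V=5.3505[hold]; j=1 S=134.1112 intr=0.0000 cont=0.6595 V=0.6595[hold]  S*(1)=-
k=0: j=0 S=116.9500 intr=0.0000 cont=2.4974 V=2.4974[hold]  S*(0)=-

price = 2.4974
boundary = - - - 77.5543 88.9346
tree:
2.4974
5.3505 0.6595
11.1023 1.6636 0.0000
21.9657 4.1964 0.0000 0.0000
31.8897 10.5854 0.0000 0.0000 0.0000
40.5439 21.9657 0.0000 0.0000 0.0000 0.0000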